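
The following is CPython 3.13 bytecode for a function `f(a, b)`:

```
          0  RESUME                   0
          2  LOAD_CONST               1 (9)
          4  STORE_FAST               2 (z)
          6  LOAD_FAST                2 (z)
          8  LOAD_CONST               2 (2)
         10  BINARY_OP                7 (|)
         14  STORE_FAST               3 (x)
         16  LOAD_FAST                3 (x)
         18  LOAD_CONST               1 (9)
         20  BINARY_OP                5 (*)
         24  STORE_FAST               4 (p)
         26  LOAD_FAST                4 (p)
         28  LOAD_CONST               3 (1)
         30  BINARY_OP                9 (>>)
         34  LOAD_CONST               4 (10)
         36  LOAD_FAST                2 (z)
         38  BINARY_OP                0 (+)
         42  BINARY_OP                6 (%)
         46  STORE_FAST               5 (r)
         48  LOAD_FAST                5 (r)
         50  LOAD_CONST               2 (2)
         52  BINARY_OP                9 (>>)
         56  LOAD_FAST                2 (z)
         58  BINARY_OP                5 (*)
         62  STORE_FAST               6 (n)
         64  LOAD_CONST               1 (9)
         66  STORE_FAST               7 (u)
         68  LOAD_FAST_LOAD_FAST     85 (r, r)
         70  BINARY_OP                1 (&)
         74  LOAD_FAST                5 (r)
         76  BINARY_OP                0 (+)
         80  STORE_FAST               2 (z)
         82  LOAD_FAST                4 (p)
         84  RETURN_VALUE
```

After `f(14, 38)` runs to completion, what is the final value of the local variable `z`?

22

LOAD_CONST → push 9. Stack: [9]
STORE_FAST z → z=9. Stack: []
LOAD_FAST z → push 9. Stack: [9]
LOAD_CONST → push 2. Stack: [9, 2]
BINARY_OP | → 9 | 2 = 11. Stack: [11]
STORE_FAST x → x=11. Stack: []
LOAD_FAST x → push 11. Stack: [11]
LOAD_CONST → push 9. Stack: [11, 9]
BINARY_OP * → 11 * 9 = 99. Stack: [99]
STORE_FAST p → p=99. Stack: []
LOAD_FAST p → push 99. Stack: [99]
LOAD_CONST → push 1. Stack: [99, 1]
BINARY_OP >> → 99 >> 1 = 49. Stack: [49]
LOAD_CONST → push 10. Stack: [49, 10]
LOAD_FAST z → push 9. Stack: [49, 10, 9]
BINARY_OP + → 10 + 9 = 19. Stack: [49, 19]
BINARY_OP % → 49 % 19 = 11. Stack: [11]
STORE_FAST r → r=11. Stack: []
LOAD_FAST r → push 11. Stack: [11]
LOAD_CONST → push 2. Stack: [11, 2]
BINARY_OP >> → 11 >> 2 = 2. Stack: [2]
LOAD_FAST z → push 9. Stack: [2, 9]
BINARY_OP * → 2 * 9 = 18. Stack: [18]
STORE_FAST n → n=18. Stack: []
LOAD_CONST → push 9. Stack: [9]
STORE_FAST u → u=9. Stack: []
LOAD_FAST_LOAD_FAST r,r → push 11,11. Stack: [11, 11]
BINARY_OP & → 11 & 11 = 11. Stack: [11]
LOAD_FAST r → push 11. Stack: [11, 11]
BINARY_OP + → 11 + 11 = 22. Stack: [22]
STORE_FAST z → z=22. Stack: []
LOAD_FAST p → push 99. Stack: [99]
RETURN_VALUE → return 99.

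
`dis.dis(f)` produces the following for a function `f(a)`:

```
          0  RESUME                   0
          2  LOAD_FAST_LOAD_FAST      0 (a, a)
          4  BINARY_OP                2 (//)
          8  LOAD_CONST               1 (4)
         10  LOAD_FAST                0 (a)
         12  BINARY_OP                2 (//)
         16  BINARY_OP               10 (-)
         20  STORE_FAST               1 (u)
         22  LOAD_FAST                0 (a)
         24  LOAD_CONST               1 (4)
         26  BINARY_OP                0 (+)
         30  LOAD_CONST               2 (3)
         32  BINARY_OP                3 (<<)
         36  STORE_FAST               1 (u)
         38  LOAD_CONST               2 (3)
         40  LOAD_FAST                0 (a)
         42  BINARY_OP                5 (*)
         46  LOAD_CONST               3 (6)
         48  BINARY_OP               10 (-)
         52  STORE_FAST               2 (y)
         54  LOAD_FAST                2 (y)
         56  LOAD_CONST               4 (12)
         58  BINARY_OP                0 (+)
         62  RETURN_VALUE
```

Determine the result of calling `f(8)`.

LOAD_FAST_LOAD_FAST a,a → push 8,8. Stack: [8, 8]
BINARY_OP // → 8 // 8 = 1. Stack: [1]
LOAD_CONST → push 4. Stack: [1, 4]
LOAD_FAST a → push 8. Stack: [1, 4, 8]
BINARY_OP // → 4 // 8 = 0. Stack: [1, 0]
BINARY_OP - → 1 - 0 = 1. Stack: [1]
STORE_FAST u → u=1. Stack: []
LOAD_FAST a → push 8. Stack: [8]
LOAD_CONST → push 4. Stack: [8, 4]
BINARY_OP + → 8 + 4 = 12. Stack: [12]
LOAD_CONST → push 3. Stack: [12, 3]
BINARY_OP << → 12 << 3 = 96. Stack: [96]
STORE_FAST u → u=96. Stack: []
LOAD_CONST → push 3. Stack: [3]
LOAD_FAST a → push 8. Stack: [3, 8]
BINARY_OP * → 3 * 8 = 24. Stack: [24]
LOAD_CONST → push 6. Stack: [24, 6]
BINARY_OP - → 24 - 6 = 18. Stack: [18]
STORE_FAST y → y=18. Stack: []
LOAD_FAST y → push 18. Stack: [18]
LOAD_CONST → push 12. Stack: [18, 12]
BINARY_OP + → 18 + 12 = 30. Stack: [30]
RETURN_VALUE → return 30.

30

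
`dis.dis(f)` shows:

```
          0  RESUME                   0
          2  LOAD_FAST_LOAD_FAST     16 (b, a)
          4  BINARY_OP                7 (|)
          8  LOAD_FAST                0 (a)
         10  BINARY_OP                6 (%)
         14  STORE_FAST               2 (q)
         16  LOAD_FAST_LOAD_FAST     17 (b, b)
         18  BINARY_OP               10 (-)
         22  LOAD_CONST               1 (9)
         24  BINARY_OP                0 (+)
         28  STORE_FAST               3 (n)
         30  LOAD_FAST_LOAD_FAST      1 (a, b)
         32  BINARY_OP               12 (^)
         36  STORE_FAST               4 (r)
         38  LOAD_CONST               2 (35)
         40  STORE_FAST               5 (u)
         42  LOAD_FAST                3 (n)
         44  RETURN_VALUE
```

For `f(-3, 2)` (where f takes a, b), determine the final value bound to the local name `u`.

LOAD_FAST_LOAD_FAST b,a → push 2,-3. Stack: [2, -3]
BINARY_OP | → 2 | -3 = -1. Stack: [-1]
LOAD_FAST a → push -3. Stack: [-1, -3]
BINARY_OP % → -1 % -3 = -1. Stack: [-1]
STORE_FAST q → q=-1. Stack: []
LOAD_FAST_LOAD_FAST b,b → push 2,2. Stack: [2, 2]
BINARY_OP - → 2 - 2 = 0. Stack: [0]
LOAD_CONST → push 9. Stack: [0, 9]
BINARY_OP + → 0 + 9 = 9. Stack: [9]
STORE_FAST n → n=9. Stack: []
LOAD_FAST_LOAD_FAST a,b → push -3,2. Stack: [-3, 2]
BINARY_OP ^ → -3 ^ 2 = -1. Stack: [-1]
STORE_FAST r → r=-1. Stack: []
LOAD_CONST → push 35. Stack: [35]
STORE_FAST u → u=35. Stack: []
LOAD_FAST n → push 9. Stack: [9]
RETURN_VALUE → return 9.

35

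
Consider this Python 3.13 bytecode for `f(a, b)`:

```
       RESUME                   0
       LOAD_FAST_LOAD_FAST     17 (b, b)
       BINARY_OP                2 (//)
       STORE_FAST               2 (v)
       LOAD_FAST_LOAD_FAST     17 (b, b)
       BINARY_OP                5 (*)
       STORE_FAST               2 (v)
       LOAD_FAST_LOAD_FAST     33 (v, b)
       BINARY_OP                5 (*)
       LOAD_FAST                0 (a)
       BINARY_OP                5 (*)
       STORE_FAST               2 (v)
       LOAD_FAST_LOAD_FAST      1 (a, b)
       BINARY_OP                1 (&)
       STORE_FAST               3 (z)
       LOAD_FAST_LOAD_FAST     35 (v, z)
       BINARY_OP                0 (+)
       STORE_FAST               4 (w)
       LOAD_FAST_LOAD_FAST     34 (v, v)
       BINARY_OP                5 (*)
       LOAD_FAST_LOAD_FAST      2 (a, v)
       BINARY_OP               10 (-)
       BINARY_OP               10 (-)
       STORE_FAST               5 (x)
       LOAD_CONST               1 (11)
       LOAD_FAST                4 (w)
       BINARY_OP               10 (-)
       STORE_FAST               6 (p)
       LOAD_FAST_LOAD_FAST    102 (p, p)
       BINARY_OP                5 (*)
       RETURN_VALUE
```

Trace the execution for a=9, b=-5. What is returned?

LOAD_FAST_LOAD_FAST b,b → push -5,-5. Stack: [-5, -5]
BINARY_OP // → -5 // -5 = 1. Stack: [1]
STORE_FAST v → v=1. Stack: []
LOAD_FAST_LOAD_FAST b,b → push -5,-5. Stack: [-5, -5]
BINARY_OP * → -5 * -5 = 25. Stack: [25]
STORE_FAST v → v=25. Stack: []
LOAD_FAST_LOAD_FAST v,b → push 25,-5. Stack: [25, -5]
BINARY_OP * → 25 * -5 = -125. Stack: [-125]
LOAD_FAST a → push 9. Stack: [-125, 9]
BINARY_OP * → -125 * 9 = -1125. Stack: [-1125]
STORE_FAST v → v=-1125. Stack: []
LOAD_FAST_LOAD_FAST a,b → push 9,-5. Stack: [9, -5]
BINARY_OP & → 9 & -5 = 9. Stack: [9]
STORE_FAST z → z=9. Stack: []
LOAD_FAST_LOAD_FAST v,z → push -1125,9. Stack: [-1125, 9]
BINARY_OP + → -1125 + 9 = -1116. Stack: [-1116]
STORE_FAST w → w=-1116. Stack: []
LOAD_FAST_LOAD_FAST v,v → push -1125,-1125. Stack: [-1125, -1125]
BINARY_OP * → -1125 * -1125 = 1265625. Stack: [1265625]
LOAD_FAST_LOAD_FAST a,v → push 9,-1125. Stack: [1265625, 9, -1125]
BINARY_OP - → 9 - -1125 = 1134. Stack: [1265625, 1134]
BINARY_OP - → 1265625 - 1134 = 1264491. Stack: [1264491]
STORE_FAST x → x=1264491. Stack: []
LOAD_CONST → push 11. Stack: [11]
LOAD_FAST w → push -1116. Stack: [11, -1116]
BINARY_OP - → 11 - -1116 = 1127. Stack: [1127]
STORE_FAST p → p=1127. Stack: []
LOAD_FAST_LOAD_FAST p,p → push 1127,1127. Stack: [1127, 1127]
BINARY_OP * → 1127 * 1127 = 1270129. Stack: [1270129]
RETURN_VALUE → return 1270129.

1270129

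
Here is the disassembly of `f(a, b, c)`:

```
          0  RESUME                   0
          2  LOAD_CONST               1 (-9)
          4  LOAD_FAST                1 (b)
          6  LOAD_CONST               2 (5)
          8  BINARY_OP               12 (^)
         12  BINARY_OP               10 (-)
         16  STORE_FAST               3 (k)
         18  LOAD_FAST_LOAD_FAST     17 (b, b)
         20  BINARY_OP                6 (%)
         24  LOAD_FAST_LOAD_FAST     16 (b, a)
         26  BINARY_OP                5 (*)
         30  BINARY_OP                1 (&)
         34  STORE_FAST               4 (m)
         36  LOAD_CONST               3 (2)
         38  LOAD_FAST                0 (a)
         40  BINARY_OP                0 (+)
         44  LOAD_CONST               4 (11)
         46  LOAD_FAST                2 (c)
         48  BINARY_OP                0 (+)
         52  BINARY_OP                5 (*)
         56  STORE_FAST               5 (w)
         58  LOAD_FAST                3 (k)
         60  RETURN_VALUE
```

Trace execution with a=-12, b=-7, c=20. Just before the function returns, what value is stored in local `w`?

-310

LOAD_CONST → push -9. Stack: [-9]
LOAD_FAST b → push -7. Stack: [-9, -7]
LOAD_CONST → push 5. Stack: [-9, -7, 5]
BINARY_OP ^ → -7 ^ 5 = -4. Stack: [-9, -4]
BINARY_OP - → -9 - -4 = -5. Stack: [-5]
STORE_FAST k → k=-5. Stack: []
LOAD_FAST_LOAD_FAST b,b → push -7,-7. Stack: [-7, -7]
BINARY_OP % → -7 % -7 = 0. Stack: [0]
LOAD_FAST_LOAD_FAST b,a → push -7,-12. Stack: [0, -7, -12]
BINARY_OP * → -7 * -12 = 84. Stack: [0, 84]
BINARY_OP & → 0 & 84 = 0. Stack: [0]
STORE_FAST m → m=0. Stack: []
LOAD_CONST → push 2. Stack: [2]
LOAD_FAST a → push -12. Stack: [2, -12]
BINARY_OP + → 2 + -12 = -10. Stack: [-10]
LOAD_CONST → push 11. Stack: [-10, 11]
LOAD_FAST c → push 20. Stack: [-10, 11, 20]
BINARY_OP + → 11 + 20 = 31. Stack: [-10, 31]
BINARY_OP * → -10 * 31 = -310. Stack: [-310]
STORE_FAST w → w=-310. Stack: []
LOAD_FAST k → push -5. Stack: [-5]
RETURN_VALUE → return -5.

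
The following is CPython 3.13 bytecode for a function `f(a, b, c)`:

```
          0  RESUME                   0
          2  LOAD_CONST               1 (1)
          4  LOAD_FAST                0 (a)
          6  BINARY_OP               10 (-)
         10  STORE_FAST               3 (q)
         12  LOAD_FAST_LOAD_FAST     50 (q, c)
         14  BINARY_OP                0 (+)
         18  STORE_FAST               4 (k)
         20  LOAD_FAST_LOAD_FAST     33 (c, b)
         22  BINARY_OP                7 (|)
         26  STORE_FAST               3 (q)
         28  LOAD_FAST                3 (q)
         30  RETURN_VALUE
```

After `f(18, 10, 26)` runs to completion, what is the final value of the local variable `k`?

LOAD_CONST → push 1. Stack: [1]
LOAD_FAST a → push 18. Stack: [1, 18]
BINARY_OP - → 1 - 18 = -17. Stack: [-17]
STORE_FAST q → q=-17. Stack: []
LOAD_FAST_LOAD_FAST q,c → push -17,26. Stack: [-17, 26]
BINARY_OP + → -17 + 26 = 9. Stack: [9]
STORE_FAST k → k=9. Stack: []
LOAD_FAST_LOAD_FAST c,b → push 26,10. Stack: [26, 10]
BINARY_OP | → 26 | 10 = 26. Stack: [26]
STORE_FAST q → q=26. Stack: []
LOAD_FAST q → push 26. Stack: [26]
RETURN_VALUE → return 26.

9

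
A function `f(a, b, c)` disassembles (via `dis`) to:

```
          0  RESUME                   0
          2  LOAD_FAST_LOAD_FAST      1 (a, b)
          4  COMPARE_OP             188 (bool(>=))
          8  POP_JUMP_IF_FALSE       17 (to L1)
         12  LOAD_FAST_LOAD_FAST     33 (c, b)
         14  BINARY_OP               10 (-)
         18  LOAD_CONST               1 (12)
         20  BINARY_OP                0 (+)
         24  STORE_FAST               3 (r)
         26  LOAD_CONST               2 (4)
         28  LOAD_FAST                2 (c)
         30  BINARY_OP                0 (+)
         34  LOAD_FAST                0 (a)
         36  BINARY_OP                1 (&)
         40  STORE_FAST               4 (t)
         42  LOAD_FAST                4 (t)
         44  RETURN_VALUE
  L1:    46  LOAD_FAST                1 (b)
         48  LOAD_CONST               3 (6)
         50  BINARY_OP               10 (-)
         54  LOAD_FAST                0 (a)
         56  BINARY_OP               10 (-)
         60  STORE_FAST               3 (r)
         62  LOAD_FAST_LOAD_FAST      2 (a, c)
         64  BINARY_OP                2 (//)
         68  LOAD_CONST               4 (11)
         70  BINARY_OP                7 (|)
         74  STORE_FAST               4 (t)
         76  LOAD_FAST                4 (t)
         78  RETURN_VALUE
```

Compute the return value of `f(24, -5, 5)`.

8

LOAD_FAST_LOAD_FAST a,b → push 24,-5. Stack: [24, -5]
COMPARE_OP bool(>=) → 24 vs -5 = True. Stack: [True]
POP_JUMP_IF_FALSE → pop True; no jump. Stack: []
LOAD_FAST_LOAD_FAST c,b → push 5,-5. Stack: [5, -5]
BINARY_OP - → 5 - -5 = 10. Stack: [10]
LOAD_CONST → push 12. Stack: [10, 12]
BINARY_OP + → 10 + 12 = 22. Stack: [22]
STORE_FAST r → r=22. Stack: []
LOAD_CONST → push 4. Stack: [4]
LOAD_FAST c → push 5. Stack: [4, 5]
BINARY_OP + → 4 + 5 = 9. Stack: [9]
LOAD_FAST a → push 24. Stack: [9, 24]
BINARY_OP & → 9 & 24 = 8. Stack: [8]
STORE_FAST t → t=8. Stack: []
LOAD_FAST t → push 8. Stack: [8]
RETURN_VALUE → return 8.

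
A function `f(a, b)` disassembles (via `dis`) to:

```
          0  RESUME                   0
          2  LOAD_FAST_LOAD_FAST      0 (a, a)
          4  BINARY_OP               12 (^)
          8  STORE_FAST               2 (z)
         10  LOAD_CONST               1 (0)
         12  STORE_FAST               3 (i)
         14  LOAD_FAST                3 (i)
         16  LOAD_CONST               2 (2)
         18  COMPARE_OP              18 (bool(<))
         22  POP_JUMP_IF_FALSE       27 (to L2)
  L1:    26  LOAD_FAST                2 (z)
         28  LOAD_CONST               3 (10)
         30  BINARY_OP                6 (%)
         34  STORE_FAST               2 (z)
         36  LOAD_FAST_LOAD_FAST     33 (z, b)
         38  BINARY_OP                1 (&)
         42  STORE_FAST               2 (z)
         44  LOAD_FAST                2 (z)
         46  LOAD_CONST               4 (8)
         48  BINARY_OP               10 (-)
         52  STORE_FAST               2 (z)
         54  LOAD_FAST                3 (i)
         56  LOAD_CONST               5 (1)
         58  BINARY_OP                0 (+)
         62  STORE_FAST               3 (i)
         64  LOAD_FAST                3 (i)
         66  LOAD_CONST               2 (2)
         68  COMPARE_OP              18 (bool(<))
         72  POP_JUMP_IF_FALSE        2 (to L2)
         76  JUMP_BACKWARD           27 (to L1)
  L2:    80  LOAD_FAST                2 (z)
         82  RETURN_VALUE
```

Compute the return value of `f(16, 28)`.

LOAD_FAST_LOAD_FAST a,a → push 16,16. Stack: [16, 16]
BINARY_OP ^ → 16 ^ 16 = 0. Stack: [0]
STORE_FAST z → z=0. Stack: []
LOAD_CONST → push 0. Stack: [0]
STORE_FAST i → i=0. Stack: []
LOAD_FAST i → push 0. Stack: [0]
LOAD_CONST → push 2. Stack: [0, 2]
COMPARE_OP bool(<) → 0 vs 2 = True. Stack: [True]
POP_JUMP_IF_FALSE → pop True; no jump. Stack: []
LOAD_FAST z → push 0. Stack: [0]
LOAD_CONST → push 10. Stack: [0, 10]
BINARY_OP % → 0 % 10 = 0. Stack: [0]
STORE_FAST z → z=0. Stack: []
LOAD_FAST_LOAD_FAST z,b → push 0,28. Stack: [0, 28]
BINARY_OP & → 0 & 28 = 0. Stack: [0]
STORE_FAST z → z=0. Stack: []
LOAD_FAST z → push 0. Stack: [0]
LOAD_CONST → push 8. Stack: [0, 8]
BINARY_OP - → 0 - 8 = -8. Stack: [-8]
STORE_FAST z → z=-8. Stack: []
LOAD_FAST i → push 0. Stack: [0]
LOAD_CONST → push 1. Stack: [0, 1]
BINARY_OP + → 0 + 1 = 1. Stack: [1]
STORE_FAST i → i=1. Stack: []
LOAD_FAST i → push 1. Stack: [1]
LOAD_CONST → push 2. Stack: [1, 2]
COMPARE_OP bool(<) → 1 vs 2 = True. Stack: [True]
POP_JUMP_IF_FALSE → pop True; no jump. Stack: []
LOAD_FAST z → push -8. Stack: [-8]
LOAD_CONST → push 10. Stack: [-8, 10]
BINARY_OP % → -8 % 10 = 2. Stack: [2]
STORE_FAST z → z=2. Stack: []
LOAD_FAST_LOAD_FAST z,b → push 2,28. Stack: [2, 28]
BINARY_OP & → 2 & 28 = 0. Stack: [0]
STORE_FAST z → z=0. Stack: []
LOAD_FAST z → push 0. Stack: [0]
LOAD_CONST → push 8. Stack: [0, 8]
BINARY_OP - → 0 - 8 = -8. Stack: [-8]
STORE_FAST z → z=-8. Stack: []
LOAD_FAST i → push 1. Stack: [1]
LOAD_CONST → push 1. Stack: [1, 1]
BINARY_OP + → 1 + 1 = 2. Stack: [2]
STORE_FAST i → i=2. Stack: []
LOAD_FAST i → push 2. Stack: [2]
LOAD_CONST → push 2. Stack: [2, 2]
COMPARE_OP bool(<) → 2 vs 2 = False. Stack: [False]
POP_JUMP_IF_FALSE → pop False; jump. Stack: []
LOAD_FAST z → push -8. Stack: [-8]
RETURN_VALUE → return -8.

-8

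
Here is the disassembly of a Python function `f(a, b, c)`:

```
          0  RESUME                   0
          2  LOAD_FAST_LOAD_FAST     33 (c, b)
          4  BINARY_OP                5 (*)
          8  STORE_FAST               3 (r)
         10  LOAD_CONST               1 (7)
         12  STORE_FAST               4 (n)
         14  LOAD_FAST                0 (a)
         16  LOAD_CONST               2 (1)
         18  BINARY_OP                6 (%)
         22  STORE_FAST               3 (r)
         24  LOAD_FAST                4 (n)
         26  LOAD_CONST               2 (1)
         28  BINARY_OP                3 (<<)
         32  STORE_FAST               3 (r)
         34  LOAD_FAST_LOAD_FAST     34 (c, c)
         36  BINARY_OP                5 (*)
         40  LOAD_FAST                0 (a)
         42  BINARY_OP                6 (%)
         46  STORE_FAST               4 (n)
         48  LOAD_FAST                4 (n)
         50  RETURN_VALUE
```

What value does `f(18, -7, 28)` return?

LOAD_FAST_LOAD_FAST c,b → push 28,-7. Stack: [28, -7]
BINARY_OP * → 28 * -7 = -196. Stack: [-196]
STORE_FAST r → r=-196. Stack: []
LOAD_CONST → push 7. Stack: [7]
STORE_FAST n → n=7. Stack: []
LOAD_FAST a → push 18. Stack: [18]
LOAD_CONST → push 1. Stack: [18, 1]
BINARY_OP % → 18 % 1 = 0. Stack: [0]
STORE_FAST r → r=0. Stack: []
LOAD_FAST n → push 7. Stack: [7]
LOAD_CONST → push 1. Stack: [7, 1]
BINARY_OP << → 7 << 1 = 14. Stack: [14]
STORE_FAST r → r=14. Stack: []
LOAD_FAST_LOAD_FAST c,c → push 28,28. Stack: [28, 28]
BINARY_OP * → 28 * 28 = 784. Stack: [784]
LOAD_FAST a → push 18. Stack: [784, 18]
BINARY_OP % → 784 % 18 = 10. Stack: [10]
STORE_FAST n → n=10. Stack: []
LOAD_FAST n → push 10. Stack: [10]
RETURN_VALUE → return 10.

10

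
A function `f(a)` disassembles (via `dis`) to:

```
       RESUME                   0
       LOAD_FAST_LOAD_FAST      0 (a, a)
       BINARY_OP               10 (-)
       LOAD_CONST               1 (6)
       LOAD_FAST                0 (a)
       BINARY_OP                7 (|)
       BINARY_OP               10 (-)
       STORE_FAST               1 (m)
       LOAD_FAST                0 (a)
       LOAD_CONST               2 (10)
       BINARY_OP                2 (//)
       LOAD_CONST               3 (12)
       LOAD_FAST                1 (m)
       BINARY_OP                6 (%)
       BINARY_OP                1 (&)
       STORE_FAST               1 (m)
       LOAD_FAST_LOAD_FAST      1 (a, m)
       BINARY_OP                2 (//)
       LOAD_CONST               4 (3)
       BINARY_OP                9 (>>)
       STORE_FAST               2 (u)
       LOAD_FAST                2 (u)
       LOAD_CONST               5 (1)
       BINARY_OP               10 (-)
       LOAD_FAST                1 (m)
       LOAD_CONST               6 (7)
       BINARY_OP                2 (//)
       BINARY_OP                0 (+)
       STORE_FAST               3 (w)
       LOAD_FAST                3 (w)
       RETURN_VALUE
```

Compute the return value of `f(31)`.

2

LOAD_FAST_LOAD_FAST a,a → push 31,31. Stack: [31, 31]
BINARY_OP - → 31 - 31 = 0. Stack: [0]
LOAD_CONST → push 6. Stack: [0, 6]
LOAD_FAST a → push 31. Stack: [0, 6, 31]
BINARY_OP | → 6 | 31 = 31. Stack: [0, 31]
BINARY_OP - → 0 - 31 = -31. Stack: [-31]
STORE_FAST m → m=-31. Stack: []
LOAD_FAST a → push 31. Stack: [31]
LOAD_CONST → push 10. Stack: [31, 10]
BINARY_OP // → 31 // 10 = 3. Stack: [3]
LOAD_CONST → push 12. Stack: [3, 12]
LOAD_FAST m → push -31. Stack: [3, 12, -31]
BINARY_OP % → 12 % -31 = -19. Stack: [3, -19]
BINARY_OP & → 3 & -19 = 1. Stack: [1]
STORE_FAST m → m=1. Stack: []
LOAD_FAST_LOAD_FAST a,m → push 31,1. Stack: [31, 1]
BINARY_OP // → 31 // 1 = 31. Stack: [31]
LOAD_CONST → push 3. Stack: [31, 3]
BINARY_OP >> → 31 >> 3 = 3. Stack: [3]
STORE_FAST u → u=3. Stack: []
LOAD_FAST u → push 3. Stack: [3]
LOAD_CONST → push 1. Stack: [3, 1]
BINARY_OP - → 3 - 1 = 2. Stack: [2]
LOAD_FAST m → push 1. Stack: [2, 1]
LOAD_CONST → push 7. Stack: [2, 1, 7]
BINARY_OP // → 1 // 7 = 0. Stack: [2, 0]
BINARY_OP + → 2 + 0 = 2. Stack: [2]
STORE_FAST w → w=2. Stack: []
LOAD_FAST w → push 2. Stack: [2]
RETURN_VALUE → return 2.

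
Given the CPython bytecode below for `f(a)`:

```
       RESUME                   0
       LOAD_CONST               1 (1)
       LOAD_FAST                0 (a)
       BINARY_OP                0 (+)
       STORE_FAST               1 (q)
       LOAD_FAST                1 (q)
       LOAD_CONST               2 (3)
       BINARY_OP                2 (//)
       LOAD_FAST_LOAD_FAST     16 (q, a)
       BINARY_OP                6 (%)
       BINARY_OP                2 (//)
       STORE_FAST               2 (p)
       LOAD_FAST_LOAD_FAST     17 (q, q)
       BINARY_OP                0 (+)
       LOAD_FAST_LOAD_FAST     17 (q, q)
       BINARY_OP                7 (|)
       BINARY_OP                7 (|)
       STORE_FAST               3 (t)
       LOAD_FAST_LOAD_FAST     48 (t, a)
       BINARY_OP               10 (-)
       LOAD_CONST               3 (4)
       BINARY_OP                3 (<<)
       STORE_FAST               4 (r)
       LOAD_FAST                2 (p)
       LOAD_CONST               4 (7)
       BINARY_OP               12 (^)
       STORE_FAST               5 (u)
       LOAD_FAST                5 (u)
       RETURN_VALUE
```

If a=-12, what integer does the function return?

LOAD_CONST → push 1. Stack: [1]
LOAD_FAST a → push -12. Stack: [1, -12]
BINARY_OP + → 1 + -12 = -11. Stack: [-11]
STORE_FAST q → q=-11. Stack: []
LOAD_FAST q → push -11. Stack: [-11]
LOAD_CONST → push 3. Stack: [-11, 3]
BINARY_OP // → -11 // 3 = -4. Stack: [-4]
LOAD_FAST_LOAD_FAST q,a → push -11,-12. Stack: [-4, -11, -12]
BINARY_OP % → -11 % -12 = -11. Stack: [-4, -11]
BINARY_OP // → -4 // -11 = 0. Stack: [0]
STORE_FAST p → p=0. Stack: []
LOAD_FAST_LOAD_FAST q,q → push -11,-11. Stack: [-11, -11]
BINARY_OP + → -11 + -11 = -22. Stack: [-22]
LOAD_FAST_LOAD_FAST q,q → push -11,-11. Stack: [-22, -11, -11]
BINARY_OP | → -11 | -11 = -11. Stack: [-22, -11]
BINARY_OP | → -22 | -11 = -1. Stack: [-1]
STORE_FAST t → t=-1. Stack: []
LOAD_FAST_LOAD_FAST t,a → push -1,-12. Stack: [-1, -12]
BINARY_OP - → -1 - -12 = 11. Stack: [11]
LOAD_CONST → push 4. Stack: [11, 4]
BINARY_OP << → 11 << 4 = 176. Stack: [176]
STORE_FAST r → r=176. Stack: []
LOAD_FAST p → push 0. Stack: [0]
LOAD_CONST → push 7. Stack: [0, 7]
BINARY_OP ^ → 0 ^ 7 = 7. Stack: [7]
STORE_FAST u → u=7. Stack: []
LOAD_FAST u → push 7. Stack: [7]
RETURN_VALUE → return 7.

7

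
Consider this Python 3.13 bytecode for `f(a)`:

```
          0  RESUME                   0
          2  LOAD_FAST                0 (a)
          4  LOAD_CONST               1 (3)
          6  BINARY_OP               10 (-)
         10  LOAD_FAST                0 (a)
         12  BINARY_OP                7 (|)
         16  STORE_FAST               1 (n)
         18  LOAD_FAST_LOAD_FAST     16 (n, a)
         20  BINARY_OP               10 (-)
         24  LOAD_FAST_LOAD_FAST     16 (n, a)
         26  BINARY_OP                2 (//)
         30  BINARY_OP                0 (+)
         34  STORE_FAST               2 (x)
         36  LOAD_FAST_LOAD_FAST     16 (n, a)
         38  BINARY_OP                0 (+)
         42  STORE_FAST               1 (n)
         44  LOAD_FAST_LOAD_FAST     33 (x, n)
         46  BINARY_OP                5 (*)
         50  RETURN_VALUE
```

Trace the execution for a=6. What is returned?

26

LOAD_FAST a → push 6. Stack: [6]
LOAD_CONST → push 3. Stack: [6, 3]
BINARY_OP - → 6 - 3 = 3. Stack: [3]
LOAD_FAST a → push 6. Stack: [3, 6]
BINARY_OP | → 3 | 6 = 7. Stack: [7]
STORE_FAST n → n=7. Stack: []
LOAD_FAST_LOAD_FAST n,a → push 7,6. Stack: [7, 6]
BINARY_OP - → 7 - 6 = 1. Stack: [1]
LOAD_FAST_LOAD_FAST n,a → push 7,6. Stack: [1, 7, 6]
BINARY_OP // → 7 // 6 = 1. Stack: [1, 1]
BINARY_OP + → 1 + 1 = 2. Stack: [2]
STORE_FAST x → x=2. Stack: []
LOAD_FAST_LOAD_FAST n,a → push 7,6. Stack: [7, 6]
BINARY_OP + → 7 + 6 = 13. Stack: [13]
STORE_FAST n → n=13. Stack: []
LOAD_FAST_LOAD_FAST x,n → push 2,13. Stack: [2, 13]
BINARY_OP * → 2 * 13 = 26. Stack: [26]
RETURN_VALUE → return 26.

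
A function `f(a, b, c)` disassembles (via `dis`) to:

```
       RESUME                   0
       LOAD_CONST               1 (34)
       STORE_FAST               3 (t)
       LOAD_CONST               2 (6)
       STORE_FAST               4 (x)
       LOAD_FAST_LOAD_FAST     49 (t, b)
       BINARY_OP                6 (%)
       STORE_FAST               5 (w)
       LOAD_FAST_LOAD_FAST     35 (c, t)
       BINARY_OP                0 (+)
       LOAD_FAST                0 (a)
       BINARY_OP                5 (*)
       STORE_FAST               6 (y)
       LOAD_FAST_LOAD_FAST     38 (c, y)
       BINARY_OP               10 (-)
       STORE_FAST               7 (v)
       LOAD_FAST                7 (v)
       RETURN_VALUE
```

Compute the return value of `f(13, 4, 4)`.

-490

LOAD_CONST → push 34. Stack: [34]
STORE_FAST t → t=34. Stack: []
LOAD_CONST → push 6. Stack: [6]
STORE_FAST x → x=6. Stack: []
LOAD_FAST_LOAD_FAST t,b → push 34,4. Stack: [34, 4]
BINARY_OP % → 34 % 4 = 2. Stack: [2]
STORE_FAST w → w=2. Stack: []
LOAD_FAST_LOAD_FAST c,t → push 4,34. Stack: [4, 34]
BINARY_OP + → 4 + 34 = 38. Stack: [38]
LOAD_FAST a → push 13. Stack: [38, 13]
BINARY_OP * → 38 * 13 = 494. Stack: [494]
STORE_FAST y → y=494. Stack: []
LOAD_FAST_LOAD_FAST c,y → push 4,494. Stack: [4, 494]
BINARY_OP - → 4 - 494 = -490. Stack: [-490]
STORE_FAST v → v=-490. Stack: []
LOAD_FAST v → push -490. Stack: [-490]
RETURN_VALUE → return -490.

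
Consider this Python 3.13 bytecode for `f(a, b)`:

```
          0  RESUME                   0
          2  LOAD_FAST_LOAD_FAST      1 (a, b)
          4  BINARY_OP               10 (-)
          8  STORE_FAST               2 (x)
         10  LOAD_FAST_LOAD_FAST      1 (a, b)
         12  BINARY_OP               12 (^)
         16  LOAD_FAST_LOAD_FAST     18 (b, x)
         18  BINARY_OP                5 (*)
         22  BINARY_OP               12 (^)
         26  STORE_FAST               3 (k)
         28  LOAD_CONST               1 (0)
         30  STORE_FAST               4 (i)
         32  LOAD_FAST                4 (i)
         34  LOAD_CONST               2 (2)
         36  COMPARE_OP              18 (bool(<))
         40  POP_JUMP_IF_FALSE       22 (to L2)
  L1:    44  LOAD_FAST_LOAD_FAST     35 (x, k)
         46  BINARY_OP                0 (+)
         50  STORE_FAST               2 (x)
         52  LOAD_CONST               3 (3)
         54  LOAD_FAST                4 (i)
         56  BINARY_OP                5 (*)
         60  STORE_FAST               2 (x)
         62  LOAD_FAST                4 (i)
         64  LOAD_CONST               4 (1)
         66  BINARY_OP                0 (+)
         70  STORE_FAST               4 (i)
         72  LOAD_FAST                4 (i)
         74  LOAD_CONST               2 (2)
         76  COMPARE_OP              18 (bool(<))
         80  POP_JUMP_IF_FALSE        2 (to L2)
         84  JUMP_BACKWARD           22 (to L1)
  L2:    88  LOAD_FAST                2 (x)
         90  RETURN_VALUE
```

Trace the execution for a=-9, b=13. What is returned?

LOAD_FAST_LOAD_FAST a,b → push -9,13. Stack: [-9, 13]
BINARY_OP - → -9 - 13 = -22. Stack: [-22]
STORE_FAST x → x=-22. Stack: []
LOAD_FAST_LOAD_FAST a,b → push -9,13. Stack: [-9, 13]
BINARY_OP ^ → -9 ^ 13 = -6. Stack: [-6]
LOAD_FAST_LOAD_FAST b,x → push 13,-22. Stack: [-6, 13, -22]
BINARY_OP * → 13 * -22 = -286. Stack: [-6, -286]
BINARY_OP ^ → -6 ^ -286 = 280. Stack: [280]
STORE_FAST k → k=280. Stack: []
LOAD_CONST → push 0. Stack: [0]
STORE_FAST i → i=0. Stack: []
LOAD_FAST i → push 0. Stack: [0]
LOAD_CONST → push 2. Stack: [0, 2]
COMPARE_OP bool(<) → 0 vs 2 = True. Stack: [True]
POP_JUMP_IF_FALSE → pop True; no jump. Stack: []
LOAD_FAST_LOAD_FAST x,k → push -22,280. Stack: [-22, 280]
BINARY_OP + → -22 + 280 = 258. Stack: [258]
STORE_FAST x → x=258. Stack: []
LOAD_CONST → push 3. Stack: [3]
LOAD_FAST i → push 0. Stack: [3, 0]
BINARY_OP * → 3 * 0 = 0. Stack: [0]
STORE_FAST x → x=0. Stack: []
LOAD_FAST i → push 0. Stack: [0]
LOAD_CONST → push 1. Stack: [0, 1]
BINARY_OP + → 0 + 1 = 1. Stack: [1]
STORE_FAST i → i=1. Stack: []
LOAD_FAST i → push 1. Stack: [1]
LOAD_CONST → push 2. Stack: [1, 2]
COMPARE_OP bool(<) → 1 vs 2 = True. Stack: [True]
POP_JUMP_IF_FALSE → pop True; no jump. Stack: []
LOAD_FAST_LOAD_FAST x,k → push 0,280. Stack: [0, 280]
BINARY_OP + → 0 + 280 = 280. Stack: [280]
STORE_FAST x → x=280. Stack: []
LOAD_CONST → push 3. Stack: [3]
LOAD_FAST i → push 1. Stack: [3, 1]
BINARY_OP * → 3 * 1 = 3. Stack: [3]
STORE_FAST x → x=3. Stack: []
LOAD_FAST i → push 1. Stack: [1]
LOAD_CONST → push 1. Stack: [1, 1]
BINARY_OP + → 1 + 1 = 2. Stack: [2]
STORE_FAST i → i=2. Stack: []
LOAD_FAST i → push 2. Stack: [2]
LOAD_CONST → push 2. Stack: [2, 2]
COMPARE_OP bool(<) → 2 vs 2 = False. Stack: [False]
POP_JUMP_IF_FALSE → pop False; jump. Stack: []
LOAD_FAST x → push 3. Stack: [3]
RETURN_VALUE → return 3.

3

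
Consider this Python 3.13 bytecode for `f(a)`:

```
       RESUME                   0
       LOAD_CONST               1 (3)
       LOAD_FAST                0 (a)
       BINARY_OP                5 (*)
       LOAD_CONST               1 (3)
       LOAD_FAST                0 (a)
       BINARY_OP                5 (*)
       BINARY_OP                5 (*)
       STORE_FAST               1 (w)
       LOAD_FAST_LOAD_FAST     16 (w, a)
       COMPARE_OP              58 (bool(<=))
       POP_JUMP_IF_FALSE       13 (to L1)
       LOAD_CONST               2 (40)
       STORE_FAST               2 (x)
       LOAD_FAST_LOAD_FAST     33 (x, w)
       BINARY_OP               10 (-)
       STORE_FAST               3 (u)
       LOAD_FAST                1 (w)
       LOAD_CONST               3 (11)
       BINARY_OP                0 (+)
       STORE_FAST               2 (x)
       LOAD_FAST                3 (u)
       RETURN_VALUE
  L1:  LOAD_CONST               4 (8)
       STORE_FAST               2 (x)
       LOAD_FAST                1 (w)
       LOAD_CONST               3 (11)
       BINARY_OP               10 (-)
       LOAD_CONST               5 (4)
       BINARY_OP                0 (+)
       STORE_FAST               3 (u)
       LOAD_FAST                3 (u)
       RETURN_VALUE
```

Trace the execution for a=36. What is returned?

LOAD_CONST → push 3. Stack: [3]
LOAD_FAST a → push 36. Stack: [3, 36]
BINARY_OP * → 3 * 36 = 108. Stack: [108]
LOAD_CONST → push 3. Stack: [108, 3]
LOAD_FAST a → push 36. Stack: [108, 3, 36]
BINARY_OP * → 3 * 36 = 108. Stack: [108, 108]
BINARY_OP * → 108 * 108 = 11664. Stack: [11664]
STORE_FAST w → w=11664. Stack: []
LOAD_FAST_LOAD_FAST w,a → push 11664,36. Stack: [11664, 36]
COMPARE_OP bool(<=) → 11664 vs 36 = False. Stack: [False]
POP_JUMP_IF_FALSE → pop False; jump. Stack: []
LOAD_CONST → push 8. Stack: [8]
STORE_FAST x → x=8. Stack: []
LOAD_FAST w → push 11664. Stack: [11664]
LOAD_CONST → push 11. Stack: [11664, 11]
BINARY_OP - → 11664 - 11 = 11653. Stack: [11653]
LOAD_CONST → push 4. Stack: [11653, 4]
BINARY_OP + → 11653 + 4 = 11657. Stack: [11657]
STORE_FAST u → u=11657. Stack: []
LOAD_FAST u → push 11657. Stack: [11657]
RETURN_VALUE → return 11657.

11657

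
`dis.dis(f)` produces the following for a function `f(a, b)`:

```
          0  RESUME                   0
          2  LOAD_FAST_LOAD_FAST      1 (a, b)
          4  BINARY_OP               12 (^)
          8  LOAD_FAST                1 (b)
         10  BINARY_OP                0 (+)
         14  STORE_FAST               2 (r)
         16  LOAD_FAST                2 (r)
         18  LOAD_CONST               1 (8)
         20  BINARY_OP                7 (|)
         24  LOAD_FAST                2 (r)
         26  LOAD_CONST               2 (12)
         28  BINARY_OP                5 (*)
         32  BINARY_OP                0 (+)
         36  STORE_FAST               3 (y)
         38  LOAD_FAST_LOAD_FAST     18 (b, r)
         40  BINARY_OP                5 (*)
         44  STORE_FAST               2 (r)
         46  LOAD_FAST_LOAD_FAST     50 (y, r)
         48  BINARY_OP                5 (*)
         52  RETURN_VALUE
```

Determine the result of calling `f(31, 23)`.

LOAD_FAST_LOAD_FAST a,b → push 31,23. Stack: [31, 23]
BINARY_OP ^ → 31 ^ 23 = 8. Stack: [8]
LOAD_FAST b → push 23. Stack: [8, 23]
BINARY_OP + → 8 + 23 = 31. Stack: [31]
STORE_FAST r → r=31. Stack: []
LOAD_FAST r → push 31. Stack: [31]
LOAD_CONST → push 8. Stack: [31, 8]
BINARY_OP | → 31 | 8 = 31. Stack: [31]
LOAD_FAST r → push 31. Stack: [31, 31]
LOAD_CONST → push 12. Stack: [31, 31, 12]
BINARY_OP * → 31 * 12 = 372. Stack: [31, 372]
BINARY_OP + → 31 + 372 = 403. Stack: [403]
STORE_FAST y → y=403. Stack: []
LOAD_FAST_LOAD_FAST b,r → push 23,31. Stack: [23, 31]
BINARY_OP * → 23 * 31 = 713. Stack: [713]
STORE_FAST r → r=713. Stack: []
LOAD_FAST_LOAD_FAST y,r → push 403,713. Stack: [403, 713]
BINARY_OP * → 403 * 713 = 287339. Stack: [287339]
RETURN_VALUE → return 287339.

287339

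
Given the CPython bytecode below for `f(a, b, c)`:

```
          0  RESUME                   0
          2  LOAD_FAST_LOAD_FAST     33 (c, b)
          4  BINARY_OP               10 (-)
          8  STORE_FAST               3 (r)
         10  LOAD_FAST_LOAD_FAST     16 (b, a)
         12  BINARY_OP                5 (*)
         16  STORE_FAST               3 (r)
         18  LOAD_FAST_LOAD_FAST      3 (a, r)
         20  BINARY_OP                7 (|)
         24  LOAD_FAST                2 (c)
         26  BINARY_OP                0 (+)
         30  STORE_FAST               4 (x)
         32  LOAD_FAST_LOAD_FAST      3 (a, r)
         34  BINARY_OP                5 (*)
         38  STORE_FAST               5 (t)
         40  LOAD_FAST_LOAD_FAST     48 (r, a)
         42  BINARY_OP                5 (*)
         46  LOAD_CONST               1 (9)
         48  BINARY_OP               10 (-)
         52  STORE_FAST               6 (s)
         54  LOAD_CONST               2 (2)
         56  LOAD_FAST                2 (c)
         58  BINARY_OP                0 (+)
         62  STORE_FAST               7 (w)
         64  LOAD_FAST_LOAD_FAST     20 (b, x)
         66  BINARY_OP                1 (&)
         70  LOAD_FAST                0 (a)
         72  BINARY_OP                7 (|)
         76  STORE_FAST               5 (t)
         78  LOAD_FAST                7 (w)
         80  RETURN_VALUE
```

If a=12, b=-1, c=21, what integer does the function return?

23

LOAD_FAST_LOAD_FAST c,b → push 21,-1. Stack: [21, -1]
BINARY_OP - → 21 - -1 = 22. Stack: [22]
STORE_FAST r → r=22. Stack: []
LOAD_FAST_LOAD_FAST b,a → push -1,12. Stack: [-1, 12]
BINARY_OP * → -1 * 12 = -12. Stack: [-12]
STORE_FAST r → r=-12. Stack: []
LOAD_FAST_LOAD_FAST a,r → push 12,-12. Stack: [12, -12]
BINARY_OP | → 12 | -12 = -4. Stack: [-4]
LOAD_FAST c → push 21. Stack: [-4, 21]
BINARY_OP + → -4 + 21 = 17. Stack: [17]
STORE_FAST x → x=17. Stack: []
LOAD_FAST_LOAD_FAST a,r → push 12,-12. Stack: [12, -12]
BINARY_OP * → 12 * -12 = -144. Stack: [-144]
STORE_FAST t → t=-144. Stack: []
LOAD_FAST_LOAD_FAST r,a → push -12,12. Stack: [-12, 12]
BINARY_OP * → -12 * 12 = -144. Stack: [-144]
LOAD_CONST → push 9. Stack: [-144, 9]
BINARY_OP - → -144 - 9 = -153. Stack: [-153]
STORE_FAST s → s=-153. Stack: []
LOAD_CONST → push 2. Stack: [2]
LOAD_FAST c → push 21. Stack: [2, 21]
BINARY_OP + → 2 + 21 = 23. Stack: [23]
STORE_FAST w → w=23. Stack: []
LOAD_FAST_LOAD_FAST b,x → push -1,17. Stack: [-1, 17]
BINARY_OP & → -1 & 17 = 17. Stack: [17]
LOAD_FAST a → push 12. Stack: [17, 12]
BINARY_OP | → 17 | 12 = 29. Stack: [29]
STORE_FAST t → t=29. Stack: []
LOAD_FAST w → push 23. Stack: [23]
RETURN_VALUE → return 23.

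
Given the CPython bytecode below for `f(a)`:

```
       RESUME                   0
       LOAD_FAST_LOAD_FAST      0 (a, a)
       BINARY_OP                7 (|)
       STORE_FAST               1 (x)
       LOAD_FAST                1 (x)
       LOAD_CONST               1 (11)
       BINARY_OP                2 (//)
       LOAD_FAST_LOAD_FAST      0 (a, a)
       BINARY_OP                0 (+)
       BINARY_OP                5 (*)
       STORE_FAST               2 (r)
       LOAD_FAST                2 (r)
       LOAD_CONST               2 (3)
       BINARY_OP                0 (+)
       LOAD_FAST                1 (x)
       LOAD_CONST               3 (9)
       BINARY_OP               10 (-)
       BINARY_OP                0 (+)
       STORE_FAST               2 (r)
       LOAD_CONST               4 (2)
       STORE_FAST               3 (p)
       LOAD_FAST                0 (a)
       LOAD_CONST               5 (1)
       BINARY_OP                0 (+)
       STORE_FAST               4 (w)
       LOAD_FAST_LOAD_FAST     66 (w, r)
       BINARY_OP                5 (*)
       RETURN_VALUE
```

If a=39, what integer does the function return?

10680

LOAD_FAST_LOAD_FAST a,a → push 39,39. Stack: [39, 39]
BINARY_OP | → 39 | 39 = 39. Stack: [39]
STORE_FAST x → x=39. Stack: []
LOAD_FAST x → push 39. Stack: [39]
LOAD_CONST → push 11. Stack: [39, 11]
BINARY_OP // → 39 // 11 = 3. Stack: [3]
LOAD_FAST_LOAD_FAST a,a → push 39,39. Stack: [3, 39, 39]
BINARY_OP + → 39 + 39 = 78. Stack: [3, 78]
BINARY_OP * → 3 * 78 = 234. Stack: [234]
STORE_FAST r → r=234. Stack: []
LOAD_FAST r → push 234. Stack: [234]
LOAD_CONST → push 3. Stack: [234, 3]
BINARY_OP + → 234 + 3 = 237. Stack: [237]
LOAD_FAST x → push 39. Stack: [237, 39]
LOAD_CONST → push 9. Stack: [237, 39, 9]
BINARY_OP - → 39 - 9 = 30. Stack: [237, 30]
BINARY_OP + → 237 + 30 = 267. Stack: [267]
STORE_FAST r → r=267. Stack: []
LOAD_CONST → push 2. Stack: [2]
STORE_FAST p → p=2. Stack: []
LOAD_FAST a → push 39. Stack: [39]
LOAD_CONST → push 1. Stack: [39, 1]
BINARY_OP + → 39 + 1 = 40. Stack: [40]
STORE_FAST w → w=40. Stack: []
LOAD_FAST_LOAD_FAST w,r → push 40,267. Stack: [40, 267]
BINARY_OP * → 40 * 267 = 10680. Stack: [10680]
RETURN_VALUE → return 10680.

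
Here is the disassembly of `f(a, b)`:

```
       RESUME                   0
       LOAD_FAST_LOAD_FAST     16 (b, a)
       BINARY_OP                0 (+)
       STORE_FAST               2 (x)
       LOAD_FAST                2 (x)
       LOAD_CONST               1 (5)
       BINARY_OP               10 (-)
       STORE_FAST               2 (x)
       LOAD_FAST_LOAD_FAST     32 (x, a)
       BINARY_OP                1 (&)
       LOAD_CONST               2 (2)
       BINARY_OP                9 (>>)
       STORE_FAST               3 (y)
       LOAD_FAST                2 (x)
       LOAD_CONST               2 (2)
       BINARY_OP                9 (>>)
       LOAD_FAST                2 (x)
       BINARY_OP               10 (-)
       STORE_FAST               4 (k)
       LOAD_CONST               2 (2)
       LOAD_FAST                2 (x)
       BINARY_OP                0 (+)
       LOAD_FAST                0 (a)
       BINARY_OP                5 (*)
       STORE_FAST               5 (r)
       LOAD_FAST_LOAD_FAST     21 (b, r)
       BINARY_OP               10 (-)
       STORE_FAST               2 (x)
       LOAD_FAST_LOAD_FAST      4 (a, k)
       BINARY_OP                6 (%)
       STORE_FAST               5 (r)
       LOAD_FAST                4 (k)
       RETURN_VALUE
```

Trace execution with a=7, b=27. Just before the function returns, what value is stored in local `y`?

1

LOAD_FAST_LOAD_FAST b,a → push 27,7. Stack: [27, 7]
BINARY_OP + → 27 + 7 = 34. Stack: [34]
STORE_FAST x → x=34. Stack: []
LOAD_FAST x → push 34. Stack: [34]
LOAD_CONST → push 5. Stack: [34, 5]
BINARY_OP - → 34 - 5 = 29. Stack: [29]
STORE_FAST x → x=29. Stack: []
LOAD_FAST_LOAD_FAST x,a → push 29,7. Stack: [29, 7]
BINARY_OP & → 29 & 7 = 5. Stack: [5]
LOAD_CONST → push 2. Stack: [5, 2]
BINARY_OP >> → 5 >> 2 = 1. Stack: [1]
STORE_FAST y → y=1. Stack: []
LOAD_FAST x → push 29. Stack: [29]
LOAD_CONST → push 2. Stack: [29, 2]
BINARY_OP >> → 29 >> 2 = 7. Stack: [7]
LOAD_FAST x → push 29. Stack: [7, 29]
BINARY_OP - → 7 - 29 = -22. Stack: [-22]
STORE_FAST k → k=-22. Stack: []
LOAD_CONST → push 2. Stack: [2]
LOAD_FAST x → push 29. Stack: [2, 29]
BINARY_OP + → 2 + 29 = 31. Stack: [31]
LOAD_FAST a → push 7. Stack: [31, 7]
BINARY_OP * → 31 * 7 = 217. Stack: [217]
STORE_FAST r → r=217. Stack: []
LOAD_FAST_LOAD_FAST b,r → push 27,217. Stack: [27, 217]
BINARY_OP - → 27 - 217 = -190. Stack: [-190]
STORE_FAST x → x=-190. Stack: []
LOAD_FAST_LOAD_FAST a,k → push 7,-22. Stack: [7, -22]
BINARY_OP % → 7 % -22 = -15. Stack: [-15]
STORE_FAST r → r=-15. Stack: []
LOAD_FAST k → push -22. Stack: [-22]
RETURN_VALUE → return -22.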